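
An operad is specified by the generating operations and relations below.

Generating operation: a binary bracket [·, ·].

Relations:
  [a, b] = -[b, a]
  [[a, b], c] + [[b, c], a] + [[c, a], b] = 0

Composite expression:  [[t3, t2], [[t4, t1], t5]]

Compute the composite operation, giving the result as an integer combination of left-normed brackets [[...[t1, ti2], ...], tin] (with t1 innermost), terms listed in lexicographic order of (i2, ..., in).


-[[[[t1, t4], t5], t2], t3] + [[[[t1, t4], t5], t3], t2]


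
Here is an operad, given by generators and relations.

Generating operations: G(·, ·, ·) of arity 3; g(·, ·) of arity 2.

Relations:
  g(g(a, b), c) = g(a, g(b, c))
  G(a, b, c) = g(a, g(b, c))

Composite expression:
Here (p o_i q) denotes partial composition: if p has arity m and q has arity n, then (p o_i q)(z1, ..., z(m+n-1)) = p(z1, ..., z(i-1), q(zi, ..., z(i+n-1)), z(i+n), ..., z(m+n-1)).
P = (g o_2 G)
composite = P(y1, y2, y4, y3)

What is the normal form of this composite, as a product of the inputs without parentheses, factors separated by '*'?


Under associativity of g, the answer is the y's in reading order.
G(y2, y4, y3) linearizes to y2 * y4 * y3
g(y1, G(y2, y4, y3)) linearizes to y1 * y2 * y4 * y3

y1 * y2 * y4 * y3


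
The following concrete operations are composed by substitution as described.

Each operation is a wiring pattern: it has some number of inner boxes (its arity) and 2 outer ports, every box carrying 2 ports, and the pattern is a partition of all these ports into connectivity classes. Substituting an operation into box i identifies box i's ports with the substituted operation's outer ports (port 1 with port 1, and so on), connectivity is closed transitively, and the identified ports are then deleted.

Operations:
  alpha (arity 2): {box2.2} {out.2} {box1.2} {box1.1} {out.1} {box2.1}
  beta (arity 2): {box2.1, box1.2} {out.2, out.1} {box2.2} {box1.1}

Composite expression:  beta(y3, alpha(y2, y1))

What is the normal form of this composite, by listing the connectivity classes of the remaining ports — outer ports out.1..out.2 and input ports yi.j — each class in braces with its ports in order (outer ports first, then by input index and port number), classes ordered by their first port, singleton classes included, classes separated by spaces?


{out.1, out.2} {y1.1} {y1.2} {y2.1} {y2.2} {y3.1} {y3.2}

After gluing at beta, chains via deleted ports link the y-ports.
stage alpha: inputs (y2, y1), connectivity {out.1} {out.2} {y1.1} {y1.2} {y2.1} {y2.2}, out.j its boundary
stage beta: inputs (y3, y2, y1), connectivity {out.1, out.2} {y1.1} {y1.2} {y2.1} {y2.2} {y3.1} {y3.2}, out.j its boundary


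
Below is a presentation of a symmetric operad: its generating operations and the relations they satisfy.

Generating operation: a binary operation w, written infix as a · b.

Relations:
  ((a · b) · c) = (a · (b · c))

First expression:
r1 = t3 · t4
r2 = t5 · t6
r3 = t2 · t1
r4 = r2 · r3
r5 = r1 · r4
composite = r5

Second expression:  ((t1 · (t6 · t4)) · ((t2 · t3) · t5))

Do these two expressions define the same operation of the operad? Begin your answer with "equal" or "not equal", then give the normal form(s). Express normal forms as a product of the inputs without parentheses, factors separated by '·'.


not equal: they reduce to t3 · t4 · t5 · t6 · t2 · t1 and t1 · t6 · t4 · t2 · t3 · t5


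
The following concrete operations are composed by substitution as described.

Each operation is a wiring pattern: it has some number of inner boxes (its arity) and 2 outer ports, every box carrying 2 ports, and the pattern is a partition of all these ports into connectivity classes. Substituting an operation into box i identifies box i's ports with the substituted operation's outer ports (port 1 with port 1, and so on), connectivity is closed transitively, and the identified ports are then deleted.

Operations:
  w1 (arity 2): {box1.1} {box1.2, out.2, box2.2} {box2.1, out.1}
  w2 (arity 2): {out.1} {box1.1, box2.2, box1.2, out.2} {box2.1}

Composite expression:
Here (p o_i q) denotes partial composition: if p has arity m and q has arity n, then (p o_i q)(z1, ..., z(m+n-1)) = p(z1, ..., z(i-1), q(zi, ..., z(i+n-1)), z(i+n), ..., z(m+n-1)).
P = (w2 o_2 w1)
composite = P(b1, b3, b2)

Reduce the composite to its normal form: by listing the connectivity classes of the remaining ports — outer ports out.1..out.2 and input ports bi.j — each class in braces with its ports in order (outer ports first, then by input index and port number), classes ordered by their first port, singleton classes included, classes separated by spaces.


{out.1} {out.2, b1.1, b1.2, b2.2, b3.2} {b2.1} {b3.1}

Two ports join when wires chain via w2-identified ports.
after w1, the pattern on (b3, b2) reads {out.1, b2.1} {out.2, b2.2, b3.2} {b3.1} (out.j = its outer ports)
after w2, the pattern on (b1, b3, b2) reads {out.1} {out.2, b1.1, b1.2, b2.2, b3.2} {b2.1} {b3.1} (out.j = its outer ports)


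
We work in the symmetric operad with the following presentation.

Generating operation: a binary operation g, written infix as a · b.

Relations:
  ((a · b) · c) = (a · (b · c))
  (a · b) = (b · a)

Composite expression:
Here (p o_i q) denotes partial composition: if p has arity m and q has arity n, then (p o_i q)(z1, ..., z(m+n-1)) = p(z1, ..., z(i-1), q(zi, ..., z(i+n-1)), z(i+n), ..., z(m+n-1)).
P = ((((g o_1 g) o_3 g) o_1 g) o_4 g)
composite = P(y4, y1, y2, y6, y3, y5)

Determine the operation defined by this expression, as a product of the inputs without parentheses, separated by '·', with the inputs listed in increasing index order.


y1 · y2 · y3 · y4 · y5 · y6

Any arrangement under g is one operation, so sort the y-inputs.
(y4 · y1) linearizes to y4 · y1
((y4 · y1) · y2) linearizes to y4 · y1 · y2
(y6 · y3) linearizes to y6 · y3
((y6 · y3) · y5) linearizes to y6 · y3 · y5
(((y4 · y1) · y2) · ((y6 · y3) · y5)) linearizes to y4 · y1 · y2 · y6 · y3 · y5
reordering the factors by index: y1 · y2 · y3 · y4 · y5 · y6


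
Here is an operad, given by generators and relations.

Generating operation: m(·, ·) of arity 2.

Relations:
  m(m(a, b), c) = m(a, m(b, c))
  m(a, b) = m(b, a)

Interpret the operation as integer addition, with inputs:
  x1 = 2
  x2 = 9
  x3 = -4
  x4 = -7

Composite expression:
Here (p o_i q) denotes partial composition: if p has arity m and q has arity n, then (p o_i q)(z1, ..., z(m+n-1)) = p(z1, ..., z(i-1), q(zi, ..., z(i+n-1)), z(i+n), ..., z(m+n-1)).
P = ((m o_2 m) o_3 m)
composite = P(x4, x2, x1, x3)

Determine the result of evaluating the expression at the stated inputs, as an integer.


0

m(x1, x3) = -2
m(x2, m(x1, x3)) = 7
m(x4, m(x2, m(x1, x3))) = 0


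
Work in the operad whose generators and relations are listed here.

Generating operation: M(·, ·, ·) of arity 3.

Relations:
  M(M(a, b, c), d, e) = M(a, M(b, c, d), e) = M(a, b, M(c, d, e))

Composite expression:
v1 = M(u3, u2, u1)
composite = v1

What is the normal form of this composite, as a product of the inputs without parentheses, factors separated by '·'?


u3 · u2 · u1


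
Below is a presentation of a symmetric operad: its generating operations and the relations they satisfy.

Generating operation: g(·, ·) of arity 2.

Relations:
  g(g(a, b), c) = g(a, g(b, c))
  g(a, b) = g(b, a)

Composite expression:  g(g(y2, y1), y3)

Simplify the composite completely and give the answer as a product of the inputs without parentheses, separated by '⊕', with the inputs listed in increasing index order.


Key point: g commutes, so take the y-inputs in any fixed order.
g(y2, y1) collapses to y2 ⊕ y1
g(g(y2, y1), y3) collapses to y2 ⊕ y1 ⊕ y3
putting the inputs in ascending order: y1 ⊕ y2 ⊕ y3

y1 ⊕ y2 ⊕ y3


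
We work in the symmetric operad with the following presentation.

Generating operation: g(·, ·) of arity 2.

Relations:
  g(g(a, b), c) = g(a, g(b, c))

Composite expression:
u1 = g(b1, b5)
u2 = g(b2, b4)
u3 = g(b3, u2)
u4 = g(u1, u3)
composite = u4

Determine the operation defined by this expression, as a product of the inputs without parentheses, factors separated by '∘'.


Associativity of g dissolves the nesting; only the b-input order survives.
g(b1, b5) reduces to b1 ∘ b5
g(b2, b4) reduces to b2 ∘ b4
g(b3, g(b2, b4)) reduces to b3 ∘ b2 ∘ b4
g(g(b1, b5), g(b3, g(b2, b4))) reduces to b1 ∘ b5 ∘ b3 ∘ b2 ∘ b4

b1 ∘ b5 ∘ b3 ∘ b2 ∘ b4


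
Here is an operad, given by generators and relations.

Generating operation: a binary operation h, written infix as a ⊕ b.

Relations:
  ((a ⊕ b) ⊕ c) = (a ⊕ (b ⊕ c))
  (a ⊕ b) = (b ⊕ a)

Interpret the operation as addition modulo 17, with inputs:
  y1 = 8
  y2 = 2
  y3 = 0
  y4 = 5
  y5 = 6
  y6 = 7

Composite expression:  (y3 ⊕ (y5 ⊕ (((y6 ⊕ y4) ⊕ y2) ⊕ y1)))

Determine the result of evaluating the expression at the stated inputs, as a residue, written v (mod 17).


11 (mod 17)


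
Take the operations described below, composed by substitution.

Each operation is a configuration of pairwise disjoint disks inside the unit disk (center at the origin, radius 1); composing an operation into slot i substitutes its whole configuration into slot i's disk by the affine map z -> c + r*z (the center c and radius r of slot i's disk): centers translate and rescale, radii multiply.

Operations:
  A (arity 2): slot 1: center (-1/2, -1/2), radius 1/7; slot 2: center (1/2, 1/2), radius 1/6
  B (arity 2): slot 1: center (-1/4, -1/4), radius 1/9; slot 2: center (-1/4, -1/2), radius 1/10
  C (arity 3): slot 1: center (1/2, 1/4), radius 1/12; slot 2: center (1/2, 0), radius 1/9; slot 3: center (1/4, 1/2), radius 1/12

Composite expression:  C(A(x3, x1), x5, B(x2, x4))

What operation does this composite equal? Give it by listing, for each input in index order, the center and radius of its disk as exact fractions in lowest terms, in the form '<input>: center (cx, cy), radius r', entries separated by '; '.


x1: center (13/24, 7/24), radius 1/72; x2: center (11/48, 23/48), radius 1/108; x3: center (11/24, 5/24), radius 1/84; x4: center (11/48, 11/24), radius 1/120; x5: center (1/2, 0), radius 1/9

Each x-disk chains the slot maps above it in C; radii multiply.
for x3, the 2-step affine chain lands on center (11/24, 5/24), radius 1/84
for x1, the 2-step affine chain lands on center (13/24, 7/24), radius 1/72
for x5, the 1-step affine chain lands on center (1/2, 0), radius 1/9
for x2, the 2-step affine chain lands on center (11/48, 23/48), radius 1/108
for x4, the 2-step affine chain lands on center (11/48, 11/24), radius 1/120


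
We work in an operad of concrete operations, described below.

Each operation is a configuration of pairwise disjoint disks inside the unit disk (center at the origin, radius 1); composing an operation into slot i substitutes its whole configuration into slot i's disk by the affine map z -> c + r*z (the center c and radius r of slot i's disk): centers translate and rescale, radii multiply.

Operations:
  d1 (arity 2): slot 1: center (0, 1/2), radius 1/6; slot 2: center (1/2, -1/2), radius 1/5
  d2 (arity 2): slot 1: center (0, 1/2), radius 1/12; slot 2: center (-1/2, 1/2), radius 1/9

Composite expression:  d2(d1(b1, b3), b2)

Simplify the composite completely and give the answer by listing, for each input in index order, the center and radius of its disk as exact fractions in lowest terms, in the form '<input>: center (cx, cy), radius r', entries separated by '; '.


b1: center (0, 13/24), radius 1/72; b2: center (-1/2, 1/2), radius 1/9; b3: center (1/24, 11/24), radius 1/60

Below d2, radii multiply path by path; the b-disk centers shift.
tracing b1 down its 2-map path: center (0, 13/24), radius 1/72
tracing b3 down its 2-map path: center (1/24, 11/24), radius 1/60
tracing b2 down its 1-map path: center (-1/2, 1/2), radius 1/9


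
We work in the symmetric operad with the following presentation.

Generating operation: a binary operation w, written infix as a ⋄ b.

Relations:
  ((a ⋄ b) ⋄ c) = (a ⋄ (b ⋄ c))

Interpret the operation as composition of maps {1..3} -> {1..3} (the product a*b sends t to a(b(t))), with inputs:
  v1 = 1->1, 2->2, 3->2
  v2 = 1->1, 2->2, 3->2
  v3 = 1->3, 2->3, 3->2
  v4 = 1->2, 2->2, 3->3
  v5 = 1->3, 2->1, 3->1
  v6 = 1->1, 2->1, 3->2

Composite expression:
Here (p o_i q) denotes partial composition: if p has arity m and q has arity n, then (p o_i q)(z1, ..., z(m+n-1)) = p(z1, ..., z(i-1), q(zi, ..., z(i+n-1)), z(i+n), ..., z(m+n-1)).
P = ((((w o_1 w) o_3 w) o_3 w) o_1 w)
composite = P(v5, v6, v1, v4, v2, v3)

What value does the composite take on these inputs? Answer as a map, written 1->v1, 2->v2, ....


1->3, 2->3, 3->3

(v5 ⋄ v6) = 1->3, 2->3, 3->1
((v5 ⋄ v6) ⋄ v1) = 1->3, 2->3, 3->3
(v4 ⋄ v2) = 1->2, 2->2, 3->2
((v4 ⋄ v2) ⋄ v3) = 1->2, 2->2, 3->2
(((v5 ⋄ v6) ⋄ v1) ⋄ ((v4 ⋄ v2) ⋄ v3)) = 1->3, 2->3, 3->3


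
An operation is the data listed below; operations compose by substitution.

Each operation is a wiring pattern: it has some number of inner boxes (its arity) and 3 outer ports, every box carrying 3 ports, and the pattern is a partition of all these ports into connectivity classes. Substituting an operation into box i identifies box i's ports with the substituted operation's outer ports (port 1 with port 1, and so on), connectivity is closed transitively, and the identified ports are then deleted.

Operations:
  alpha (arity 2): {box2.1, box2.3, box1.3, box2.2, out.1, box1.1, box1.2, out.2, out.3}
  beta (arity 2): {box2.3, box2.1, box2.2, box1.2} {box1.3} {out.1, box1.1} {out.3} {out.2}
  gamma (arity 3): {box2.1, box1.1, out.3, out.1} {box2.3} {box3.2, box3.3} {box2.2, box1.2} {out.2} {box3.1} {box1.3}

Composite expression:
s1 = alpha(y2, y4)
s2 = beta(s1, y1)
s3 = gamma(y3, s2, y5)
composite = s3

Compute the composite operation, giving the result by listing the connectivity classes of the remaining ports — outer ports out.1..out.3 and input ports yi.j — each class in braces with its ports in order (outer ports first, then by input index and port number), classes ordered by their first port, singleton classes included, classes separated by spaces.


Two ports join when wires chain via gamma-identified ports.
the subtree at alpha composes to {out.1, out.2, out.3, y2.1, y2.2, y2.3, y4.1, y4.2, y4.3} on (y2, y4); out.j = own outer ports
the subtree at beta composes to {out.1, y1.1, y1.2, y1.3, y2.1, y2.2, y2.3, y4.1, y4.2, y4.3} {out.2} {out.3} on (y2, y4, y1); out.j = own outer ports
the subtree at gamma composes to {out.1, out.3, y1.1, y1.2, y1.3, y2.1, y2.2, y2.3, y3.1, y4.1, y4.2, y4.3} {out.2} {y3.2} {y3.3} {y5.1} {y5.2, y5.3} on (y3, y2, y4, y1, y5); out.j = own outer ports

{out.1, out.3, y1.1, y1.2, y1.3, y2.1, y2.2, y2.3, y3.1, y4.1, y4.2, y4.3} {out.2} {y3.2} {y3.3} {y5.1} {y5.2, y5.3}


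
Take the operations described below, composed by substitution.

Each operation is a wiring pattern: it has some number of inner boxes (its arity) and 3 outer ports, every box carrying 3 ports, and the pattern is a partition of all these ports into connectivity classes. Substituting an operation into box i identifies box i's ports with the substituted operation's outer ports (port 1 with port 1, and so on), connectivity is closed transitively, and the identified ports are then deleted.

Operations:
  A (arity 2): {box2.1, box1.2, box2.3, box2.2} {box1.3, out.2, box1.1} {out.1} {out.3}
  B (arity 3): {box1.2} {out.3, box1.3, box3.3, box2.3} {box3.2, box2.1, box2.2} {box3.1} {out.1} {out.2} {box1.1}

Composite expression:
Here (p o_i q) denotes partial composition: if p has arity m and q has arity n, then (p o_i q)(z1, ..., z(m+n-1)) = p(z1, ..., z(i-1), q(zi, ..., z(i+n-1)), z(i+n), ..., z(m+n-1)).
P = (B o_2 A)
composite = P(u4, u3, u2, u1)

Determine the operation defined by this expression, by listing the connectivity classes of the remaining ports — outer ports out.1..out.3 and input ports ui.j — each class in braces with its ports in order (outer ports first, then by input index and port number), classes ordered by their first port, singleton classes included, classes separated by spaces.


Two ports join when wires chain via B-identified ports.
stage A: inputs (u3, u2), connectivity {out.1} {out.2, u3.1, u3.3} {out.3} {u2.1, u2.2, u2.3, u3.2}, out.j its boundary
stage B: inputs (u4, u3, u2, u1), connectivity {out.1} {out.2} {out.3, u1.3, u4.3} {u1.1} {u1.2, u3.1, u3.3} {u2.1, u2.2, u2.3, u3.2} {u4.1} {u4.2}, out.j its boundary

{out.1} {out.2} {out.3, u1.3, u4.3} {u1.1} {u1.2, u3.1, u3.3} {u2.1, u2.2, u2.3, u3.2} {u4.1} {u4.2}


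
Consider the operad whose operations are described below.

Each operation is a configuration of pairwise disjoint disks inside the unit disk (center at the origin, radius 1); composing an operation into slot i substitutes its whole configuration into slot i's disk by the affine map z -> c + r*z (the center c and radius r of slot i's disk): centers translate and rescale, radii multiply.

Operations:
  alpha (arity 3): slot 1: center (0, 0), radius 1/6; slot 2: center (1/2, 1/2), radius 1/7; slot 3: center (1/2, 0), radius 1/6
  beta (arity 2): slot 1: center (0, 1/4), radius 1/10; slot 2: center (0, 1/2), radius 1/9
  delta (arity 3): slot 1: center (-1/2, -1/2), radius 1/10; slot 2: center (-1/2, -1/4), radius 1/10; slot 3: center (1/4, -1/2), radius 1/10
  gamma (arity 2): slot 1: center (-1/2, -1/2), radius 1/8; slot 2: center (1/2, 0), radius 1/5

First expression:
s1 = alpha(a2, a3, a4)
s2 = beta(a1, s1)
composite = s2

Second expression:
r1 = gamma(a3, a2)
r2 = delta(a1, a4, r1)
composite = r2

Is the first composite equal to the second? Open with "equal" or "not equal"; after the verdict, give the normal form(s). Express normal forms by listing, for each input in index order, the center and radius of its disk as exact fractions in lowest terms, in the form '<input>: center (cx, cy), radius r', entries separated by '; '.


not equal; first: a1: center (0, 1/4), radius 1/10; a2: center (0, 1/2), radius 1/54; a3: center (1/18, 5/9), radius 1/63; a4: center (1/18, 1/2), radius 1/54; second: a1: center (-1/2, -1/2), radius 1/10; a2: center (3/10, -1/2), radius 1/50; a3: center (1/5, -11/20), radius 1/80; a4: center (-1/2, -1/4), radius 1/10

Normal form of the first expression: a1: center (0, 1/4), radius 1/10; a2: center (0, 1/2), radius 1/54; a3: center (1/18, 5/9), radius 1/63; a4: center (1/18, 1/2), radius 1/54
Normal form of the second expression: a1: center (-1/2, -1/2), radius 1/10; a2: center (3/10, -1/2), radius 1/50; a3: center (1/5, -11/20), radius 1/80; a4: center (-1/2, -1/4), radius 1/10
The forms do not match — not equal.


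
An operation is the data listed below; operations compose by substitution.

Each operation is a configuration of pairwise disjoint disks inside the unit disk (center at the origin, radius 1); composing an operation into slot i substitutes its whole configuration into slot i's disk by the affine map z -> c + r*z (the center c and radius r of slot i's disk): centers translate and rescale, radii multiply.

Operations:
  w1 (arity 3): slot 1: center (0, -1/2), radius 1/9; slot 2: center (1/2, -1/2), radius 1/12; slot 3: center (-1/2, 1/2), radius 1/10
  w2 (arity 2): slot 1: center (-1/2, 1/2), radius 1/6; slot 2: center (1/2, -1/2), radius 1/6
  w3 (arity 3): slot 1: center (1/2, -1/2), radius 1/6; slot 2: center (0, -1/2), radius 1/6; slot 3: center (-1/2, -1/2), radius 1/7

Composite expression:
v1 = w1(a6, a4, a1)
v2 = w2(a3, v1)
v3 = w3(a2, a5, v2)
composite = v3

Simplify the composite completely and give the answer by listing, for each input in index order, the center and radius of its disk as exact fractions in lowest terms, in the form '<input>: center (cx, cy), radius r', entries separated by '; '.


a1: center (-37/84, -47/84), radius 1/420; a2: center (1/2, -1/2), radius 1/6; a3: center (-4/7, -3/7), radius 1/42; a4: center (-5/12, -7/12), radius 1/504; a5: center (0, -1/2), radius 1/6; a6: center (-3/7, -7/12), radius 1/378

Nesting under w3 composes maps z -> c + r*z down each a-path.
a2 passes through 1 substitution, ending at center (1/2, -1/2), radius 1/6
a5 passes through 1 substitution, ending at center (0, -1/2), radius 1/6
a3 passes through 2 substitutions, ending at center (-4/7, -3/7), radius 1/42
a6 passes through 3 substitutions, ending at center (-3/7, -7/12), radius 1/378
a4 passes through 3 substitutions, ending at center (-5/12, -7/12), radius 1/504
a1 passes through 3 substitutions, ending at center (-37/84, -47/84), radius 1/420


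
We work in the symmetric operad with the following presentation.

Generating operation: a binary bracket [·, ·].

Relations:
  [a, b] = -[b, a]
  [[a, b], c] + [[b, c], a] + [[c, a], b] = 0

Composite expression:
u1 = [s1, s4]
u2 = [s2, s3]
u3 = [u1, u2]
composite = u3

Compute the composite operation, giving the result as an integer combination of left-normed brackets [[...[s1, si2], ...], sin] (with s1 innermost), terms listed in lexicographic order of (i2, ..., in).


[[[s1, s4], s2], s3] - [[[s1, s4], s3], s2]

A multilinear Lie element is pinned by s1-initial words (s1 innermost).
Composite bracket: [[s1, s4], [s2, s3]]
The bracket unfolds into 8 signed words via [a, b] = ab - ba (2^3 = 8).
Words beginning with s1 determine it all:
  s1s4s2s3 (sign +1) contributes +[[[s1, s4], s2], s3]
  s1s4s3s2 (sign -1) contributes -[[[s1, s4], s3], s2]


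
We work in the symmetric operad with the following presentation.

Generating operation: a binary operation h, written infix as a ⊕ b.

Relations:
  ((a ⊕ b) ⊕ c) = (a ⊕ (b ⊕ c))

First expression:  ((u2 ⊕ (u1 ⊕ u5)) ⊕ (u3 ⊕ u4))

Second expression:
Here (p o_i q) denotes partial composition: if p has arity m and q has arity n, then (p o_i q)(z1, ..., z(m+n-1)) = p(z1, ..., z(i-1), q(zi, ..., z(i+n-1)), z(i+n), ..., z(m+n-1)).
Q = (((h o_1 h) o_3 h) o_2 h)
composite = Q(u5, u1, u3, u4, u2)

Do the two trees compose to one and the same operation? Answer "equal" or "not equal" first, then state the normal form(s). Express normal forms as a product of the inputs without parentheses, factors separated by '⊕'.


not equal: they reduce to u2 ⊕ u1 ⊕ u5 ⊕ u3 ⊕ u4 and u5 ⊕ u1 ⊕ u3 ⊕ u4 ⊕ u2

The first composite normalizes to u2 ⊕ u1 ⊕ u5 ⊕ u3 ⊕ u4
The second composite normalizes to u5 ⊕ u1 ⊕ u3 ⊕ u4 ⊕ u2
No match — not equal.


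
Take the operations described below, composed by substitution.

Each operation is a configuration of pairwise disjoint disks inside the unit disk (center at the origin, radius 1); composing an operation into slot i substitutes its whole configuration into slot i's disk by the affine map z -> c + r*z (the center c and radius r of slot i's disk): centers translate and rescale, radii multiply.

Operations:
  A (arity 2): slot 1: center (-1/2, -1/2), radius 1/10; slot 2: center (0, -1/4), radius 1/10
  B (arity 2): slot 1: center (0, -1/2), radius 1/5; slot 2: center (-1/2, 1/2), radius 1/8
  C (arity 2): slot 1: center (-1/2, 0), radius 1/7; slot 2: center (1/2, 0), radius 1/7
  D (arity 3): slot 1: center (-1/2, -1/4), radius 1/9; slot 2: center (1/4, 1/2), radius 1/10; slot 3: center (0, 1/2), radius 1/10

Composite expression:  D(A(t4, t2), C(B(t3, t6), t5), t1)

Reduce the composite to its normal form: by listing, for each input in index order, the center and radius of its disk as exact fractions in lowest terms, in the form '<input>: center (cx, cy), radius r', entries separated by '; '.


Follow each t-input down from D: c' goes to c + r*c', radius to r*r'.
input t4: applying the 2 nested substitutions gives center (-5/9, -11/36), radius 1/90
input t2: applying the 2 nested substitutions gives center (-1/2, -5/18), radius 1/90
input t3: applying the 3 nested substitutions gives center (1/5, 69/140), radius 1/350
input t6: applying the 3 nested substitutions gives center (27/140, 71/140), radius 1/560
input t5: applying the 2 nested substitutions gives center (3/10, 1/2), radius 1/70
input t1: applying the 1 nested substitution gives center (0, 1/2), radius 1/10

t1: center (0, 1/2), radius 1/10; t2: center (-1/2, -5/18), radius 1/90; t3: center (1/5, 69/140), radius 1/350; t4: center (-5/9, -11/36), radius 1/90; t5: center (3/10, 1/2), radius 1/70; t6: center (27/140, 71/140), radius 1/560


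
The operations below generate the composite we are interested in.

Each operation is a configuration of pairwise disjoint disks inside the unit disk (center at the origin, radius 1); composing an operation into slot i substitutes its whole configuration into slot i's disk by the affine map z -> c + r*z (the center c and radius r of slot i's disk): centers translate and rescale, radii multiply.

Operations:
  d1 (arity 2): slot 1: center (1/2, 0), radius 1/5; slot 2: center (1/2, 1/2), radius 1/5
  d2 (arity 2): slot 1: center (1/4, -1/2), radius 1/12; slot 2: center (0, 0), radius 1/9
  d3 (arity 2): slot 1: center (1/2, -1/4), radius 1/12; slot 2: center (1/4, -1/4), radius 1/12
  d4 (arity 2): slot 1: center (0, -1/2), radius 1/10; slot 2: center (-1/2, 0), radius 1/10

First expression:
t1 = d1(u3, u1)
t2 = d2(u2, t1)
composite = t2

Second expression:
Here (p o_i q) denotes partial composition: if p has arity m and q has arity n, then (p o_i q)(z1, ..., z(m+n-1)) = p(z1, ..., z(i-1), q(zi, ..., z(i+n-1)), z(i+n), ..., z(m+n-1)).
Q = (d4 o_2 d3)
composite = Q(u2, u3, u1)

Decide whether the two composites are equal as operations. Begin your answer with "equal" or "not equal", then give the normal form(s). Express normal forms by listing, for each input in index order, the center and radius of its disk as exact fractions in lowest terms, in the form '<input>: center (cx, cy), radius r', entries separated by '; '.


Normal form of the first expression: u1: center (1/18, 1/18), radius 1/45; u2: center (1/4, -1/2), radius 1/12; u3: center (1/18, 0), radius 1/45
Normal form of the second expression: u1: center (-19/40, -1/40), radius 1/120; u2: center (0, -1/2), radius 1/10; u3: center (-9/20, -1/40), radius 1/120
They disagree, so not equal.

not equal; the first gives u1: center (1/18, 1/18), radius 1/45; u2: center (1/4, -1/2), radius 1/12; u3: center (1/18, 0), radius 1/45 and the second u1: center (-19/40, -1/40), radius 1/120; u2: center (0, -1/2), radius 1/10; u3: center (-9/20, -1/40), radius 1/120


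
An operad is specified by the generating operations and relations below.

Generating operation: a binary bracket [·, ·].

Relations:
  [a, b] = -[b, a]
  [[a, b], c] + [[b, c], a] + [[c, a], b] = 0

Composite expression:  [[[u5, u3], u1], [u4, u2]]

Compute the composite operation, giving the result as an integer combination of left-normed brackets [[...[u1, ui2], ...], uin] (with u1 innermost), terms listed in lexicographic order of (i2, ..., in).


-[[[[u1, u3], u5], u2], u4] + [[[[u1, u3], u5], u4], u2] + [[[[u1, u5], u3], u2], u4] - [[[[u1, u5], u3], u4], u2]

Skip Jacobi rewriting: expand, keep u1-initial words, read off terms.
Composite bracket: [[[u5, u3], u1], [u4, u2]]
The bracket unfolds into 16 signed words via [a, b] = ab - ba (2^4 = 16).
Coefficients come from the u1-initial words:
  u1u3u5u2u4 (sign -1) contributes -[[[[u1, u3], u5], u2], u4]
  u1u3u5u4u2 (sign +1) contributes +[[[[u1, u3], u5], u4], u2]
  u1u5u3u2u4 (sign +1) contributes +[[[[u1, u5], u3], u2], u4]
  u1u5u3u4u2 (sign -1) contributes -[[[[u1, u5], u3], u4], u2]


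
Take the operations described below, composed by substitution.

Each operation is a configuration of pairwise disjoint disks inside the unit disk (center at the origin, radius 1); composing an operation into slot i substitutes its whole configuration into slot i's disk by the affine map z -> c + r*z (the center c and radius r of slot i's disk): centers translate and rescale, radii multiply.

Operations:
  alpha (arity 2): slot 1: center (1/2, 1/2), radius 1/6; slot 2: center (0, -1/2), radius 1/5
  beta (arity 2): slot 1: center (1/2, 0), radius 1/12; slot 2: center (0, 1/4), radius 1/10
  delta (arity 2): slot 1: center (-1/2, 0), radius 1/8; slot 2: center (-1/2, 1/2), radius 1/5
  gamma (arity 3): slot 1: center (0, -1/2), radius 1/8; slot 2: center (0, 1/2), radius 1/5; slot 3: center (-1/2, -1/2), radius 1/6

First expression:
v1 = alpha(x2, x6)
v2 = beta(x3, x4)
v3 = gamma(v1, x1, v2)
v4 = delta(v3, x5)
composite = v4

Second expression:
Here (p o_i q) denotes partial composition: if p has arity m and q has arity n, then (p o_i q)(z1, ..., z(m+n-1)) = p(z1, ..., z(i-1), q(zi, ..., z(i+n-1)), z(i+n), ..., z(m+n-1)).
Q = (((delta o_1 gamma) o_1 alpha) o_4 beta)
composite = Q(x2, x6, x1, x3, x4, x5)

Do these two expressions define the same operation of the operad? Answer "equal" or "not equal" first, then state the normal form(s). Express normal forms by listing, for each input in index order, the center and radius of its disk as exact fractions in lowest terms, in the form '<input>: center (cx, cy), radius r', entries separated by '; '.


equal: each reduces to x1: center (-1/2, 1/16), radius 1/40; x2: center (-63/128, -7/128), radius 1/384; x3: center (-53/96, -1/16), radius 1/576; x4: center (-9/16, -11/192), radius 1/480; x5: center (-1/2, 1/2), radius 1/5; x6: center (-1/2, -9/128), radius 1/320

The first composite normalizes to x1: center (-1/2, 1/16), radius 1/40; x2: center (-63/128, -7/128), radius 1/384; x3: center (-53/96, -1/16), radius 1/576; x4: center (-9/16, -11/192), radius 1/480; x5: center (-1/2, 1/2), radius 1/5; x6: center (-1/2, -9/128), radius 1/320
The second composite normalizes to x1: center (-1/2, 1/16), radius 1/40; x2: center (-63/128, -7/128), radius 1/384; x3: center (-53/96, -1/16), radius 1/576; x4: center (-9/16, -11/192), radius 1/480; x5: center (-1/2, 1/2), radius 1/5; x6: center (-1/2, -9/128), radius 1/320
Same normal form: equal.


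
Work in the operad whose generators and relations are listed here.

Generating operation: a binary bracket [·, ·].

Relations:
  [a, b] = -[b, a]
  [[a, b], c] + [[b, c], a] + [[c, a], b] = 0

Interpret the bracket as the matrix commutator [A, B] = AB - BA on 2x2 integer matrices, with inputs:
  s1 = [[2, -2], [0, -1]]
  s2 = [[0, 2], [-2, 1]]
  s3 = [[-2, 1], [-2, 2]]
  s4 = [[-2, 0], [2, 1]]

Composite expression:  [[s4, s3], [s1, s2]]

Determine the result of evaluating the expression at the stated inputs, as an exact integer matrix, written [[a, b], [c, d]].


[[38, 8], [-88, -38]]

[s4, s3] = [[-2, -3], [-14, 2]]
[s1, s2] = [[4, 4], [6, -4]]
[[s4, s3], [s1, s2]] = [[38, 8], [-88, -38]]


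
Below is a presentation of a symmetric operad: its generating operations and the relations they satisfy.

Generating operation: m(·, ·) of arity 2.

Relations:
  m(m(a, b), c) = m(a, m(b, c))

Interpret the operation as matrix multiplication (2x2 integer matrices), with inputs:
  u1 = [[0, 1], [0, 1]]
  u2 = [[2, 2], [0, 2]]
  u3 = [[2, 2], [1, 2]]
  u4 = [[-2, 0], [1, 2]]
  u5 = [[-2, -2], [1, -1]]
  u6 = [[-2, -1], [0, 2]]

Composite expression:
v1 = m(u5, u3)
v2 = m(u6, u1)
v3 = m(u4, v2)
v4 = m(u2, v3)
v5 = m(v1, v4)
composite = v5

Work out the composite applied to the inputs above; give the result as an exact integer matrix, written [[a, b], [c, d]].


[[0, -100], [0, 14]]

m(u5, u3) = [[-6, -8], [1, 0]]
m(u6, u1) = [[0, -3], [0, 2]]
m(u4, m(u6, u1)) = [[0, 6], [0, 1]]
m(u2, m(u4, m(u6, u1))) = [[0, 14], [0, 2]]
m(m(u5, u3), m(u2, m(u4, m(u6, u1)))) = [[0, -100], [0, 14]]


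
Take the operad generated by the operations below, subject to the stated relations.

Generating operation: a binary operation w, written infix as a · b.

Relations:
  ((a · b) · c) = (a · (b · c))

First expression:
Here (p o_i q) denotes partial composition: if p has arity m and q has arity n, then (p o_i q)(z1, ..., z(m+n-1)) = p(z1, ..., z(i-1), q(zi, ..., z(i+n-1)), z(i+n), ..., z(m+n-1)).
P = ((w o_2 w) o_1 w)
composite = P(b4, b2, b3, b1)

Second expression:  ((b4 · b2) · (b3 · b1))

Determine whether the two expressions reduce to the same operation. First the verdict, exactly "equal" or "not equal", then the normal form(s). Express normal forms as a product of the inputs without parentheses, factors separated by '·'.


equal; the common form is b4 · b2 · b3 · b1

In normal form, the first expression is b4 · b2 · b3 · b1
In normal form, the second expression is b4 · b2 · b3 · b1
Identical normal forms: equal.


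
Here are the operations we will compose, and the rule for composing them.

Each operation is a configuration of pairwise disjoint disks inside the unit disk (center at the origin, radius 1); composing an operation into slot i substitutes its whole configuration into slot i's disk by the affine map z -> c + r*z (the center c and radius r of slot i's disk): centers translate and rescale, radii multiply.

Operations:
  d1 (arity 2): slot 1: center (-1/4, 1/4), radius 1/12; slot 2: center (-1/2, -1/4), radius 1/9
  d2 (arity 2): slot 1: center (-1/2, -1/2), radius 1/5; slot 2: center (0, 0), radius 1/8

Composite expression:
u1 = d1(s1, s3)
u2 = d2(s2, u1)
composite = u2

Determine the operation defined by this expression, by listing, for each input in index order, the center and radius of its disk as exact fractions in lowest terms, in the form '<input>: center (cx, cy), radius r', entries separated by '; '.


s1: center (-1/32, 1/32), radius 1/96; s2: center (-1/2, -1/2), radius 1/5; s3: center (-1/16, -1/32), radius 1/72

Each s-disk chains the slot maps above it in d2; radii multiply.
input s2: applying the 1 nested substitution gives center (-1/2, -1/2), radius 1/5
input s1: applying the 2 nested substitutions gives center (-1/32, 1/32), radius 1/96
input s3: applying the 2 nested substitutions gives center (-1/16, -1/32), radius 1/72


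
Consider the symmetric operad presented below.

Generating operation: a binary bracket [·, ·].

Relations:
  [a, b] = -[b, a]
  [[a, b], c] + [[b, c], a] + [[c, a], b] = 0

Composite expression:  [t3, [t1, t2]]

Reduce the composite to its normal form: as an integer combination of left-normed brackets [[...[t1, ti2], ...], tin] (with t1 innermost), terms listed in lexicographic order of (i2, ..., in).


-[[t1, t2], t3]


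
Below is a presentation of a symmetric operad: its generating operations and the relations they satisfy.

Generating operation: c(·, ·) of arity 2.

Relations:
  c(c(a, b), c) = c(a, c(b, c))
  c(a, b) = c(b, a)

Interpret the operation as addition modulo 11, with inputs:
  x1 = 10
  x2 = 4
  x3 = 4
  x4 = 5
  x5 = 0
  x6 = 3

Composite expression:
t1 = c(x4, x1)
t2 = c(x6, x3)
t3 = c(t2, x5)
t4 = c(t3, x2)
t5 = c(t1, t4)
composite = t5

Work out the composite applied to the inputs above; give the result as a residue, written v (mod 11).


c(x4, x1) = 4
c(x6, x3) = 7
c(c(x6, x3), x5) = 7
c(c(c(x6, x3), x5), x2) = 0
c(c(x4, x1), c(c(c(x6, x3), x5), x2)) = 4

4 (mod 11)


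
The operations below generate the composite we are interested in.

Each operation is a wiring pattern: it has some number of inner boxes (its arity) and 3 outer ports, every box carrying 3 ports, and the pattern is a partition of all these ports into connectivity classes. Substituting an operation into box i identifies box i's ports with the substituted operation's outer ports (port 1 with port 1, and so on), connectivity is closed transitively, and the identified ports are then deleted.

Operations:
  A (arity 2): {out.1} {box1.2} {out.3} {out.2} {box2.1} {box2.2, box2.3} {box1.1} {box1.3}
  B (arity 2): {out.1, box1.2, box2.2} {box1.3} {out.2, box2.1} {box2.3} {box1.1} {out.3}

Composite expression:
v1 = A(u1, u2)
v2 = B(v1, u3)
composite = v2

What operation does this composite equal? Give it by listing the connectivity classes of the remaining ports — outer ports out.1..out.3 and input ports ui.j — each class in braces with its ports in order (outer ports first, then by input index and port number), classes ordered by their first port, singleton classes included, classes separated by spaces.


{out.1, u3.2} {out.2, u3.1} {out.3} {u1.1} {u1.2} {u1.3} {u2.1} {u2.2, u2.3} {u3.3}

After gluing at B, chains via deleted ports link the u-ports.
the subtree at A composes to {out.1} {out.2} {out.3} {u1.1} {u1.2} {u1.3} {u2.1} {u2.2, u2.3} on (u1, u2); out.j = own outer ports
the subtree at B composes to {out.1, u3.2} {out.2, u3.1} {out.3} {u1.1} {u1.2} {u1.3} {u2.1} {u2.2, u2.3} {u3.3} on (u1, u2, u3); out.j = own outer ports


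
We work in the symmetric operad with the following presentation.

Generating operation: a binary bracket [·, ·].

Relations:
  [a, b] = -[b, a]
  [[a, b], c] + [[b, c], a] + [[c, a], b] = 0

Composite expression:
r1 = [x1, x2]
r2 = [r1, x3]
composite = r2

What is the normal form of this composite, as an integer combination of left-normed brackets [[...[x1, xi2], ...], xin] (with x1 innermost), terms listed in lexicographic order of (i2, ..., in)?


Antisymmetry and Jacobi reduce to x1-anchored left-normed brackets.
Composite bracket: [[x1, x2], x3]
Under [a, b] = ab - ba we get 4 signed associative words (2^2 = 4).
The x1-initial words carry the normal form:
  x1x2x3 (sign +1) contributes +[[x1, x2], x3]

[[x1, x2], x3]


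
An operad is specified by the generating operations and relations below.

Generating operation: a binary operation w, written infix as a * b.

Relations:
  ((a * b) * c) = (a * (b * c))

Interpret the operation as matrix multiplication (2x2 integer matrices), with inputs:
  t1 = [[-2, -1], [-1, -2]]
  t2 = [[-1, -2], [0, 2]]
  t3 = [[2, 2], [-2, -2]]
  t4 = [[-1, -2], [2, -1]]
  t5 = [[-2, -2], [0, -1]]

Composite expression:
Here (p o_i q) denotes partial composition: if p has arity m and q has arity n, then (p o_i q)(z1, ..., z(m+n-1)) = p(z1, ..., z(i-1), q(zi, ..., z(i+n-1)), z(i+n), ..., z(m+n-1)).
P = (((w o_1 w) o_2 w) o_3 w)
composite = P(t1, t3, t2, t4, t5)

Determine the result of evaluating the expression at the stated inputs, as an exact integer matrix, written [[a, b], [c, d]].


[[4, 8], [-4, -8]]

(t2 * t4) = [[-3, 4], [4, -2]]
(t3 * (t2 * t4)) = [[2, 4], [-2, -4]]
(t1 * (t3 * (t2 * t4))) = [[-2, -4], [2, 4]]
((t1 * (t3 * (t2 * t4))) * t5) = [[4, 8], [-4, -8]]


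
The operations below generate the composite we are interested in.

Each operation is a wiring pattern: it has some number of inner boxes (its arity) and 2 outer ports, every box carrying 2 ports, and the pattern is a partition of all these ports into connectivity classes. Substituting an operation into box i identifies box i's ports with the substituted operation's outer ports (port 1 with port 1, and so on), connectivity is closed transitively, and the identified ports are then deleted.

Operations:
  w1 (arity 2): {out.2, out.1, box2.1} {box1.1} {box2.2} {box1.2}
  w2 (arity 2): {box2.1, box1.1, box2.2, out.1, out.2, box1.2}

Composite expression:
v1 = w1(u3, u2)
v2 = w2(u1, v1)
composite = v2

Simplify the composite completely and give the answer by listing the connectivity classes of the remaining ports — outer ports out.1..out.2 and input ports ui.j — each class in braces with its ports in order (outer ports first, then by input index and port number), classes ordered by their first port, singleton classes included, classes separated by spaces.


{out.1, out.2, u1.1, u1.2, u2.1} {u2.2} {u3.1} {u3.2}


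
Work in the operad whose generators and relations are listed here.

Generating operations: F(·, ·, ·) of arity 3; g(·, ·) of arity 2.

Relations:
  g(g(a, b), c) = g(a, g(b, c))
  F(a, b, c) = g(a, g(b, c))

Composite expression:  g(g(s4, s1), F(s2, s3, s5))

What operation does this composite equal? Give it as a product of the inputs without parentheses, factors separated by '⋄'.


Associativity of g dissolves the nesting; only the s-input order survives.
g(s4, s1) unparenthesizes to s4 ⋄ s1
F(s2, s3, s5) unparenthesizes to s2 ⋄ s3 ⋄ s5
g(g(s4, s1), F(s2, s3, s5)) unparenthesizes to s4 ⋄ s1 ⋄ s2 ⋄ s3 ⋄ s5

s4 ⋄ s1 ⋄ s2 ⋄ s3 ⋄ s5


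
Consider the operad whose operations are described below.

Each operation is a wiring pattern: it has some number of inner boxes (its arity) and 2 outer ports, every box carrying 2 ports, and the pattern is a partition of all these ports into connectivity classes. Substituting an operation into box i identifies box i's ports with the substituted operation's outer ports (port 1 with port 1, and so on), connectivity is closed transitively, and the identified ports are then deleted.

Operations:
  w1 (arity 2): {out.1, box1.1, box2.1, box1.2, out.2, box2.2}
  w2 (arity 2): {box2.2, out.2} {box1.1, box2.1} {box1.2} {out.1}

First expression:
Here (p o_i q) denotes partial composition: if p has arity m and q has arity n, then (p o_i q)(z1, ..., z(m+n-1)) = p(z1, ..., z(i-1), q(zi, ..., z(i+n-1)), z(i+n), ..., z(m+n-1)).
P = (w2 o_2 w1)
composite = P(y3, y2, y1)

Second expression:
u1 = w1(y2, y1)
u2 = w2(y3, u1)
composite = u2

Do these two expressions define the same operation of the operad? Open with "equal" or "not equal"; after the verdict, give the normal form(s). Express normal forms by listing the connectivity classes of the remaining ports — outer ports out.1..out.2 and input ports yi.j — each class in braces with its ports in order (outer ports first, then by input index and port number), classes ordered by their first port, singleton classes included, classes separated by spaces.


equal: each reduces to {out.1} {out.2, y1.1, y1.2, y2.1, y2.2, y3.1} {y3.2}

The first expression, normalized: {out.1} {out.2, y1.1, y1.2, y2.1, y2.2, y3.1} {y3.2}
The second expression, normalized: {out.1} {out.2, y1.1, y1.2, y2.1, y2.2, y3.1} {y3.2}
Same normal form: equal.
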